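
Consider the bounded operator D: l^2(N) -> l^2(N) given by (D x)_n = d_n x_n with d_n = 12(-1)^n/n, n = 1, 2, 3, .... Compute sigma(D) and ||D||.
sigma(D) = {12(-1)^n/n : n ≥ 1} ∪ {0}; ||D|| = 12

A bounded diagonal operator on l^2 with diagonal entries d_n has spectrum equal to the closure of {d_n : n ≥ 1}: every d_n is an eigenvalue (with eigenvector e_n), so {d_n} ⊂ sigma(D); the spectrum is closed, so its closure is too; and for lambda not in the closure, (D - lambda I) has bounded inverse (the diagonal entries 1/(d_n - lambda) are bounded). For our sequence d_n = 12(-1)^n/n, n = 1, 2, 3, ...:
  - {d_n} = {12(-1)^n/n : n ≥ 1}; the only limit point is 0
  - closure = {12(-1)^n/n : n ≥ 1} ∪ {0}
For the norm: a diagonal operator has ||D|| = sup_n |d_n|. Here |d_n| = 12/n is decreasing, so sup_n |d_n| = |d_1| = 12. So ||D|| = 12.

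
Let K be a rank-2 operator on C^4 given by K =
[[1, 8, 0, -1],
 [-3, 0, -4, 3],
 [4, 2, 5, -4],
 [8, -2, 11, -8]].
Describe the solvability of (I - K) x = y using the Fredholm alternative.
(I - K) is invertible (det(I - K) = 50 ≠ 0), so for every y in C^4 the equation (I - K) x = y has a unique solution.

K has rank 2 and factors as K = U V^T = u1 v1^T + u2 v2^T with u1 = (-1, -1, 1, 3), v1 = (2, -2, 3, -2), u2 = (3, -1, 2, 2), v2 = (1, 2, 1, -1) (multiplying out reproduces the displayed K). The nonzero eigenvalues of U V^T coincide with those of the 2 x 2 matrix G = V^T U = [[v1·u1, v1·u2], [v2·u1, v2·u2]] = [[-3, 10], [-5, 1]], and by the Sylvester determinant identity det(I_4 - U V^T) = det(I_2 - V^T U) = det([[4, -10], [5, 0]]) = (4)(0) - (-10)(5) = 50. (Direct check: I - K =
[[0, -8, 0, 1],
 [3, 1, 4, -3],
 [-4, -2, -4, 4],
 [-8, 2, -11, 9]]
has determinant 50.) The finite-dimensional Fredholm alternative says: either (I - K) is invertible, or ker(I - K) ≠ {0} and then range(I - K) = ker((I - K)^*)^⊥, with dim ker(I - K) = dim ker((I - K)^*). Since det(I - K) ≠ 0, 1 is not an eigenvalue of K and ker(I - K) = {0}, so we are in the first case: for every y there is a unique x = (I - K)^(-1) y. (Explicitly, by the Woodbury identity, (I - U V^T)^(-1) = I + U (I_2 - G)^(-1) V^T.)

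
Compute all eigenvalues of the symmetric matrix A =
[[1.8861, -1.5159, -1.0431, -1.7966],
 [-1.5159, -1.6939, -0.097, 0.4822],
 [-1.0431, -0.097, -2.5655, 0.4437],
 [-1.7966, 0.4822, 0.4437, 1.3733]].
sigma(A) ≈ {-3, -2, 0, 4}

A is real symmetric, so its spectrum consists of real eigenvalues. Expanding the characteristic polynomial of the displayed matrix gives
  det(λ I - A) = p(λ) = λ^4 + (1)λ^3 + (-14)λ^2 + (-24)λ + (0).
Solving p(λ) = 0 yields eigenvalues ≈ -3, -2, 0, 4. (A is shown rounded to 4 decimals, so these recover the underlying integer eigenvalues to within that precision.)
Verification: the trace of A = -1 equals the sum of eigenvalues -1, and det(A) ≈ 0.0002 matches the eigenvalue product 0.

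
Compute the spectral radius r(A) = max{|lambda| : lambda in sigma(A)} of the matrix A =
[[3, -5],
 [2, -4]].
r(A) = 2

The eigenvalues of A are the roots of its characteristic polynomial. With M = A (coefficients from the trace and determinant):
  p(λ) = det(λ I - M) = λ^2 + λ - 2.
For λ^2 + λ - 2 the discriminant is 9. It is a perfect square (3^2), so the roots are rational: λ = (-1 ± 3)/2 = 1, -2.
Thus the eigenvalues (to 4 decimals) are 1 (modulus 1); -2 (modulus 2). The spectral radius is the largest modulus: r(A) = 2. (Cross-check: r(A) ≤ ||A||_2 ≈ 7.3434; equality holds whenever A is normal, though it can also hold for some non-normal A.)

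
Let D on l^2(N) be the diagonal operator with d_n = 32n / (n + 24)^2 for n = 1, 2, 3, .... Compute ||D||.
||D|| = 1/3 (attained at n = 24)

For D diagonal, ||D|| = sup_n |d_n|. Treat f(x) = 32x / (x + 24)^2 for real x > 0. By the quotient rule, f'(x) = 32(24 - x)/(x + 24)^3, which is positive for x < 24 and negative for x > 24. So f has a unique maximum at x = 24, and since 24 is a positive integer, the supremum over n ≥ 1 is attained at n = 24: d_24 = 32·24/(24 + 24)^2 = 32·24/2304 = 1/3. Hence ||D|| = 1/3.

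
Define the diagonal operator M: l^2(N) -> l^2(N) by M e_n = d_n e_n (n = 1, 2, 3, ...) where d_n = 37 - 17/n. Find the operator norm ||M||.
||M|| = 37

For a diagonal operator on l^2 with entries d_n, ||M|| = sup_n |d_n|. Here d_1 = 20, d_2 = 57/2, ..., and d_n = 37 - 17/n increases monotonically toward 37. All terms lie in [20, 37), so |d_n| = d_n and the supremum is the limit 37, which is not attained by any individual d_n. Hence ||M|| = 37.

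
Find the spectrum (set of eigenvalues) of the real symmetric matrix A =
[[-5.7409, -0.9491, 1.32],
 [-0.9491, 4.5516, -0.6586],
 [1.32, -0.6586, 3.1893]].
sigma(A) ≈ {-6, 3, 5}

A is real symmetric, so its spectrum consists of real eigenvalues. Expanding the characteristic polynomial of the displayed matrix gives
  det(λ I - A) = p(λ) = λ^3 + (-2)λ^2 + (-33)λ + (90).
Solving p(λ) = 0 yields eigenvalues ≈ -6, 3, 5. (A is shown rounded to 4 decimals, so these recover the underlying integer eigenvalues to within that precision.)
Verification: the trace of A = 2 equals the sum of eigenvalues 2, and det(A) ≈ -90.0006 matches the eigenvalue product -90.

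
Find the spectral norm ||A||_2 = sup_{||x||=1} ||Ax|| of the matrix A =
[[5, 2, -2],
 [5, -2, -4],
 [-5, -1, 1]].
||A||_2 ≈ 9.6086 (= sqrt(largest eigenvalue of A^T A))

||A||_2 = sigma_max(A) = sqrt(lambda_max(A^T A)). Form the symmetric matrix M = A^T A =
[[75, 5, -35],
 [5, 9, 3],
 [-35, 3, 21]].
Its characteristic polynomial (trace, sum of principal 2x2 minors, determinant of M give the coefficients) is
  p(λ) = det(λ I - M) = λ^3 - 105λ^2 + 1180λ - 900.
No integer candidate from the rational root theorem (±divisors of 900) is a root, so the roots are irrational. The cubic discriminant is Δ = 6596942000 > 0, so there are three distinct real roots. p(0) = -900 and p(1) = 176 have opposite signs, so a root lies in (0, 1); Newton's method refines it to λ ≈ 0.8224. p(11) = 706 and p(12) = -132 have opposite signs, so a root lies in (11, 12); Newton's method refines it to λ ≈ 11.853. p(92) = -2372 and p(93) = 5052 have opposite signs, so a root lies in (92, 93); Newton's method refines it to λ ≈ 92.3246. Check (Vieta): the three roots sum to 105, matching tr M = 105.
So the eigenvalues of A^T A are ≈ 0.8224, 11.853, 92.3246 (all ≥ 0, as they must be for A^T A). The largest is λ_max ≈ 92.3246, hence ||A||_2 = sqrt(λ_max) ≈ 9.6086.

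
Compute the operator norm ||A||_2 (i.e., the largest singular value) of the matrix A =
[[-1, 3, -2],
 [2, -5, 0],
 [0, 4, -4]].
||A||_2 ≈ 8.0155 (= sqrt(largest eigenvalue of A^T A))

||A||_2 = sigma_max(A) = sqrt(lambda_max(A^T A)). Form the symmetric matrix M = A^T A =
[[5, -13, 2],
 [-13, 50, -22],
 [2, -22, 20]].
Its characteristic polynomial (trace, sum of principal 2x2 minors, determinant of M give the coefficients) is
  p(λ) = det(λ I - M) = λ^3 - 75λ^2 + 693λ - 144.
No integer candidate from the rational root theorem (±divisors of 144) is a root, so the roots are irrational. The cubic discriminant is Δ = 1261309725 > 0, so there are three distinct real roots. p(0) = -144 and p(1) = 475 have opposite signs, so a root lies in (0, 1); Newton's method refines it to λ ≈ 0.2127. p(10) = 286 and p(11) = -265 have opposite signs, so a root lies in (10, 11); Newton's method refines it to λ ≈ 10.5387. p(64) = -848 and p(65) = 2651 have opposite signs, so a root lies in (64, 65); Newton's method refines it to λ ≈ 64.2487. Check (Vieta): the three roots sum to 75, matching tr M = 75.
So the eigenvalues of A^T A are ≈ 0.2127, 10.5387, 64.2487 (all ≥ 0, as they must be for A^T A). The largest is λ_max ≈ 64.2487, hence ||A||_2 = sqrt(λ_max) ≈ 8.0155.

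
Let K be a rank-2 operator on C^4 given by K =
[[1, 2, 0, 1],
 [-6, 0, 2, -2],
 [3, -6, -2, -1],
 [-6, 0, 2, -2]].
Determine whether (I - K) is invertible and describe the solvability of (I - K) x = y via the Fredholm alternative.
(I - K) is invertible (det(I - K) = 36 ≠ 0), so for every y in C^4 the equation (I - K) x = y has a unique solution.

K has rank 2 and factors as K = U V^T = u1 v1^T + u2 v2^T with u1 = (1, 0, -3, 0), v1 = (1, 2, 0, 1), u2 = (0, 2, -2, 2), v2 = (-3, 0, 1, -1) (multiplying out reproduces the displayed K). The nonzero eigenvalues of U V^T coincide with those of the 2 x 2 matrix G = V^T U = [[v1·u1, v1·u2], [v2·u1, v2·u2]] = [[1, 6], [-6, -4]], and by the Sylvester determinant identity det(I_4 - U V^T) = det(I_2 - V^T U) = det([[0, -6], [6, 5]]) = (0)(5) - (-6)(6) = 36. (Direct check: I - K =
[[0, -2, 0, -1],
 [6, 1, -2, 2],
 [-3, 6, 3, 1],
 [6, 0, -2, 3]]
has determinant 36.) The finite-dimensional Fredholm alternative says: either (I - K) is invertible, or ker(I - K) ≠ {0} and then range(I - K) = ker((I - K)^*)^⊥, with dim ker(I - K) = dim ker((I - K)^*). Since det(I - K) ≠ 0, 1 is not an eigenvalue of K and ker(I - K) = {0}, so we are in the first case: for every y there is a unique x = (I - K)^(-1) y. (Explicitly, by the Woodbury identity, (I - U V^T)^(-1) = I + U (I_2 - G)^(-1) V^T.)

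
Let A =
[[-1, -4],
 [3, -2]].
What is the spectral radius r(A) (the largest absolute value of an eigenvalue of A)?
r(A) = sqrt(14) ≈ 3.7417

The eigenvalues of A are the roots of its characteristic polynomial. With M = A (coefficients from the trace and determinant):
  p(λ) = det(λ I - M) = λ^2 + 3λ + 14.
For λ^2 + 3λ + 14 the discriminant is -47. It is negative, so the roots are the complex-conjugate pair λ = -3/2 ± (sqrt(47)/2) i ≈ -1.5 ± 3.4278i. For a conjugate pair the product of the roots equals the constant term, so |λ|^2 = 14 and |λ| = sqrt(14) ≈ 3.7417.
Thus the eigenvalues (to 4 decimals) are -1.5 ± 3.4278i (modulus 3.7417). The spectral radius is the largest modulus: r(A) = sqrt(14) ≈ 3.7417. (Cross-check: r(A) ≤ ||A||_2 ≈ 4.515; equality holds whenever A is normal, though it can also hold for some non-normal A.)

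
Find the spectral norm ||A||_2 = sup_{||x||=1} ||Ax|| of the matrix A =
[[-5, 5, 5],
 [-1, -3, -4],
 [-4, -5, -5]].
||A||_2 ≈ 11.1648 (= sqrt(largest eigenvalue of A^T A))

||A||_2 = sigma_max(A) = sqrt(lambda_max(A^T A)). Form the symmetric matrix M = A^T A =
[[42, -2, -1],
 [-2, 59, 62],
 [-1, 62, 66]].
Its characteristic polynomial (trace, sum of principal 2x2 minors, determinant of M give the coefficients) is
  p(λ) = det(λ I - M) = λ^3 - 167λ^2 + 5295λ - 2025.
No integer candidate from the rational root theorem (±divisors of 2025) is a root, so the roots are irrational. The cubic discriminant is Δ = 182495692800 > 0, so there are three distinct real roots. p(0) = -2025 and p(1) = 3104 have opposite signs, so a root lies in (0, 1); Newton's method refines it to λ ≈ 0.3872. p(41) = 3264 and p(42) = -135 have opposite signs, so a root lies in (41, 42); Newton's method refines it to λ ≈ 41.9607. p(124) = -6613 and p(125) = 3600 have opposite signs, so a root lies in (124, 125); Newton's method refines it to λ ≈ 124.6521. Check (Vieta): the three roots sum to 167, matching tr M = 167.
So the eigenvalues of A^T A are ≈ 0.3872, 41.9607, 124.6521 (all ≥ 0, as they must be for A^T A). The largest is λ_max ≈ 124.6521, hence ||A||_2 = sqrt(λ_max) ≈ 11.1648.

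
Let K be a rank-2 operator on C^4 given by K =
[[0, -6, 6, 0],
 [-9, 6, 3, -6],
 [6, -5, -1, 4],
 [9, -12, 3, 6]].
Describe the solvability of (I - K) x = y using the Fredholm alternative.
(I - K) is invertible (det(I - K) = -145 ≠ 0), so for every y in C^4 the equation (I - K) x = y has a unique solution.

K has rank 2 and factors as K = U V^T = u1 v1^T + u2 v2^T with u1 = (2, -1, 1, 3), v1 = (0, -3, 3, 0), u2 = (0, -3, 2, 3), v2 = (3, -1, -2, 2) (multiplying out reproduces the displayed K). The nonzero eigenvalues of U V^T coincide with those of the 2 x 2 matrix G = V^T U = [[v1·u1, v1·u2], [v2·u1, v2·u2]] = [[6, 15], [11, 5]], and by the Sylvester determinant identity det(I_4 - U V^T) = det(I_2 - V^T U) = det([[-5, -15], [-11, -4]]) = (-5)(-4) - (-15)(-11) = -145. (Direct check: I - K =
[[1, 6, -6, 0],
 [9, -5, -3, 6],
 [-6, 5, 2, -4],
 [-9, 12, -3, -5]]
has determinant -145.) The finite-dimensional Fredholm alternative says: either (I - K) is invertible, or ker(I - K) ≠ {0} and then range(I - K) = ker((I - K)^*)^⊥, with dim ker(I - K) = dim ker((I - K)^*). Since det(I - K) ≠ 0, 1 is not an eigenvalue of K and ker(I - K) = {0}, so we are in the first case: for every y there is a unique x = (I - K)^(-1) y. (Explicitly, by the Woodbury identity, (I - U V^T)^(-1) = I + U (I_2 - G)^(-1) V^T.)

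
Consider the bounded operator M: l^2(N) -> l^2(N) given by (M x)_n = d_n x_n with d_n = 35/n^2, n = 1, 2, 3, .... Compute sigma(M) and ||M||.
sigma(M) = {35/n^2 : n ≥ 1} ∪ {0}; ||M|| = 35

A bounded diagonal operator on l^2 with diagonal entries d_n has spectrum equal to the closure of {d_n : n ≥ 1}: every d_n is an eigenvalue (with eigenvector e_n), so {d_n} ⊂ sigma(M); the spectrum is closed, so its closure is too; and for lambda not in the closure, (M - lambda I) has bounded inverse (the diagonal entries 1/(d_n - lambda) are bounded). For our sequence d_n = 35/n^2, n = 1, 2, 3, ...:
  - {d_n} = {35/n^2 : n ≥ 1}; the only limit point is 0
  - closure = {35/n^2 : n ≥ 1} ∪ {0}
For the norm: a diagonal operator has ||M|| = sup_n |d_n|. Here d_n = 35/n^2 is positive and decreasing, so sup_n |d_n| = d_1 = 35. So ||M|| = 35.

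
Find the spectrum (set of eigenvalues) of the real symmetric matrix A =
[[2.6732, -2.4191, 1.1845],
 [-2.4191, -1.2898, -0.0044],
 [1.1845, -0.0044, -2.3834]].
sigma(A) ≈ {-3, -2, 4}

A is real symmetric, so its spectrum consists of real eigenvalues. Expanding the characteristic polynomial of the displayed matrix gives
  det(λ I - A) = p(λ) = λ^3 + (1)λ^2 + (-14)λ + (-24).
Solving p(λ) = 0 yields eigenvalues ≈ -3, -2, 4. (A is shown rounded to 4 decimals, so these recover the underlying integer eigenvalues to within that precision.)
Verification: the trace of A = -1 equals the sum of eigenvalues -1, and det(A) ≈ 24.0003 matches the eigenvalue product 24.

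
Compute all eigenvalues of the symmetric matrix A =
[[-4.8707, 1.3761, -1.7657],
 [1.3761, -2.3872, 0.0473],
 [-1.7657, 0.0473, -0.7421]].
sigma(A) ≈ {-6, -2, 0}

A is real symmetric, so its spectrum consists of real eigenvalues. Expanding the characteristic polynomial of the displayed matrix gives
  det(λ I - A) = p(λ) = λ^3 + (8)λ^2 + (12)λ + (0).
Solving p(λ) = 0 yields eigenvalues ≈ -6, -2, 0. (A is shown rounded to 4 decimals, so these recover the underlying integer eigenvalues to within that precision.)
Verification: the trace of A = -8 equals the sum of eigenvalues -8, and det(A) ≈ 0.0002 matches the eigenvalue product 0.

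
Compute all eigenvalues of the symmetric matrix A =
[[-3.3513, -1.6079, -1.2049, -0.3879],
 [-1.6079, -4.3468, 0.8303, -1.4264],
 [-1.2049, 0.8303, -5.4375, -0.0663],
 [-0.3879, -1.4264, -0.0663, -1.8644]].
sigma(A) ≈ {-6, -2, -1} (-6 with multiplicity 2)

A is real symmetric, so its spectrum consists of real eigenvalues. Expanding the characteristic polynomial of the displayed matrix gives
  det(λ I - A) = p(λ) = λ^4 + (15)λ^3 + (74)λ^2 + (132)λ + (72).
Solving p(λ) = 0 yields eigenvalues ≈ -6, -6, -2, -1. (A is shown rounded to 4 decimals, so these recover the underlying integer eigenvalues to within that precision.)
Verification: the trace of A = -15 equals the sum of eigenvalues -15, and det(A) ≈ 71.9991 matches the eigenvalue product 72.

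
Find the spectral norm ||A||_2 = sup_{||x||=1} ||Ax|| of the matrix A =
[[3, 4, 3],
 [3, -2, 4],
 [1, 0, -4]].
||A||_2 ≈ 7.1798 (= sqrt(largest eigenvalue of A^T A))

||A||_2 = sigma_max(A) = sqrt(lambda_max(A^T A)). Form the symmetric matrix M = A^T A =
[[19, 6, 17],
 [6, 20, 4],
 [17, 4, 41]].
Its characteristic polynomial (trace, sum of principal 2x2 minors, determinant of M give the coefficients) is
  p(λ) = det(λ I - M) = λ^3 - 80λ^2 + 1638λ - 8836.
No integer candidate from the rational root theorem (±divisors of 8836) is a root, so the roots are irrational. The cubic discriminant is Δ = 229677040 > 0, so there are three distinct real roots. p(8) = -340 and p(9) = 155 have opposite signs, so a root lies in (8, 9); Newton's method refines it to λ ≈ 8.6623. p(19) = 265 and p(20) = -76 have opposite signs, so a root lies in (19, 20); Newton's method refines it to λ ≈ 19.7875. p(51) = -727 and p(52) = 628 have opposite signs, so a root lies in (51, 52); Newton's method refines it to λ ≈ 51.5501. Check (Vieta): the three roots sum to 80, matching tr M = 80.
So the eigenvalues of A^T A are ≈ 8.6623, 19.7875, 51.5501 (all ≥ 0, as they must be for A^T A). The largest is λ_max ≈ 51.5501, hence ||A||_2 = sqrt(λ_max) ≈ 7.1798.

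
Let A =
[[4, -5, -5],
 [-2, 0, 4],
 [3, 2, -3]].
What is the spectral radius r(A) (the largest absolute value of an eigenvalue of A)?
r(A) ≈ 4.4654

The eigenvalues of A are the roots of its characteristic polynomial. With M = A (coefficients from the trace, the sum of principal 2x2 minors, and det A):
  p(λ) = det(λ I - M) = λ^3 - λ^2 - 15λ + 42.
No integer candidate from the rational root theorem (±divisors of 42) is a root, so the roots are irrational. The cubic discriminant is Δ = -22395 < 0, so there is one real root and a complex-conjugate pair. p(-5) = -33 and p(-4) = 22 have opposite signs, so a root lies in (-5, -4); Newton's method refines it to λ ≈ -4.4654. Dividing out (λ - (-4.4654)) leaves approximately λ^2 - 5.4654λ + 9.4056. For λ^2 - 5.4654λ + 9.4056 the discriminant is -7.7513. It is negative, so the remaining roots are the complex-conjugate pair λ ≈ 2.7327 ± 1.3921i. Their product equals the constant term, so |λ|^2 ≈ 9.4056 and |λ| ≈ 3.0669.
Thus the eigenvalues (to 4 decimals) are -4.4654 (modulus 4.4654); 2.7327 ± 1.3921i (modulus 3.0669). The spectral radius is the largest modulus: r(A) ≈ 4.4654. (Cross-check: r(A) ≤ ||A||_2 ≈ 9.3533; equality holds whenever A is normal, though it can also hold for some non-normal A.)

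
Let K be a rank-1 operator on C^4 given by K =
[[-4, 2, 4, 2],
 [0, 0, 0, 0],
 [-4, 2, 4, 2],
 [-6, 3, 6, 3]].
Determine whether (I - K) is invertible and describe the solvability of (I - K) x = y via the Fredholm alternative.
(I - K) is invertible (det(I - K) = -2 ≠ 0), so for every y in C^4 the equation (I - K) x = y has a unique solution.

K has rank 1, so it is an outer product K = u v^T: every row of K is a multiple of one row vector. Reading off the entries, u = (-2, 0, -2, -3) and v = (2, -1, -2, -1) (row i of K equals u_i·v^T). A rank-one matrix u v^T satisfies K u = u (v·u) and kills the (3)-dimensional subspace v^⊥, so its characteristic polynomial is lambda^3 (lambda - v·u) with v·u = tr K = 3. Hence the eigenvalues of I - K are 1 (multiplicity 3) and 1 - (3) = -2, so det(I - K) = -2. (Direct check: I - K =
[[5, -2, -4, -2],
 [0, 1, 0, 0],
 [4, -2, -3, -2],
 [6, -3, -6, -2]]
has determinant -2.) The finite-dimensional Fredholm alternative says: either (I - K) is invertible, or ker(I - K) ≠ {0} and then range(I - K) = ker((I - K)^*)^⊥, with dim ker(I - K) = dim ker((I - K)^*). Since det(I - K) ≠ 0, 1 is not an eigenvalue of K and ker(I - K) = {0}, so we are in the first case: for every y there is a unique x = (I - K)^(-1) y. Explicitly, by the Sherman–Morrison formula, (I - u v^T)^(-1) = I + u v^T/(1 - v·u), i.e. (I - K)^(-1) = I + K/(-2).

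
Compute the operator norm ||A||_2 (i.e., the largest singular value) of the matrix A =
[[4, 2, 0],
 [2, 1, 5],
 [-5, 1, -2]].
||A||_2 ≈ 7.6927 (= sqrt(largest eigenvalue of A^T A))

||A||_2 = sigma_max(A) = sqrt(lambda_max(A^T A)). Form the symmetric matrix M = A^T A =
[[45, 5, 20],
 [5, 6, 3],
 [20, 3, 29]].
Its characteristic polynomial (trace, sum of principal 2x2 minors, determinant of M give the coefficients) is
  p(λ) = det(λ I - M) = λ^3 - 80λ^2 + 1315λ - 4900.
No integer candidate from the rational root theorem (±divisors of 4900) is a root, so the roots are irrational. The cubic discriminant is Δ = 566486500 > 0, so there are three distinct real roots. p(5) = -200 and p(6) = 326 have opposite signs, so a root lies in (5, 6); Newton's method refines it to λ ≈ 5.3526. p(15) = 200 and p(16) = -244 have opposite signs, so a root lies in (15, 16); Newton's method refines it to λ ≈ 15.4693. p(59) = -416 and p(60) = 2000 have opposite signs, so a root lies in (59, 60); Newton's method refines it to λ ≈ 59.1781. Check (Vieta): the three roots sum to 80, matching tr M = 80.
So the eigenvalues of A^T A are ≈ 5.3526, 15.4693, 59.1781 (all ≥ 0, as they must be for A^T A). The largest is λ_max ≈ 59.1781, hence ||A||_2 = sqrt(λ_max) ≈ 7.6927.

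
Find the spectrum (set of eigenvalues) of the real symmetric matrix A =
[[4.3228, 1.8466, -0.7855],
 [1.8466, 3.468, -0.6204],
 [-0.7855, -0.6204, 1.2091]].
sigma(A) ≈ {1, 2, 6}

A is real symmetric, so its spectrum consists of real eigenvalues. Expanding the characteristic polynomial of the displayed matrix gives
  det(λ I - A) = p(λ) = λ^3 + (-9)λ^2 + (20)λ + (-12).
Solving p(λ) = 0 yields eigenvalues ≈ 1, 2, 6. (A is shown rounded to 4 decimals, so these recover the underlying integer eigenvalues to within that precision.)
Verification: the trace of A = 9 equals the sum of eigenvalues 9, and det(A) ≈ 11.9994 matches the eigenvalue product 12.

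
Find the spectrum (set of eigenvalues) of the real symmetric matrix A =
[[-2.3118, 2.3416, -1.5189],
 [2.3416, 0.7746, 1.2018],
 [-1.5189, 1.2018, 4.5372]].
sigma(A) ≈ {-4, 2, 5}

A is real symmetric, so its spectrum consists of real eigenvalues. Expanding the characteristic polynomial of the displayed matrix gives
  det(λ I - A) = p(λ) = λ^3 + (-3)λ^2 + (-18)λ + (40).
Solving p(λ) = 0 yields eigenvalues ≈ -4, 2, 5. (A is shown rounded to 4 decimals, so these recover the underlying integer eigenvalues to within that precision.)
Verification: the trace of A = 3 equals the sum of eigenvalues 3, and det(A) ≈ -39.9996 matches the eigenvalue product -40.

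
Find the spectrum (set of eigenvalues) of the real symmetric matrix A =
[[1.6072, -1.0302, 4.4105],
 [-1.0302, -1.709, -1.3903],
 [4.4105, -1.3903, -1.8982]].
sigma(A) ≈ {-5, -2, 5}

A is real symmetric, so its spectrum consists of real eigenvalues. Expanding the characteristic polynomial of the displayed matrix gives
  det(λ I - A) = p(λ) = λ^3 + (2)λ^2 + (-25)λ + (-50).
Solving p(λ) = 0 yields eigenvalues ≈ -5, -2, 5. (A is shown rounded to 4 decimals, so these recover the underlying integer eigenvalues to within that precision.)
Verification: the trace of A = -2 equals the sum of eigenvalues -2, and det(A) ≈ 50.0003 matches the eigenvalue product 50.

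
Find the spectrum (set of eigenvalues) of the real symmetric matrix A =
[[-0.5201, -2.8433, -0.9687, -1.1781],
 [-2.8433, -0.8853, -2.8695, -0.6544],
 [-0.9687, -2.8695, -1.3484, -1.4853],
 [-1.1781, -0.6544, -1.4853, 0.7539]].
sigma(A) ≈ {-6, 0, 1, 3}

A is real symmetric, so its spectrum consists of real eigenvalues. Expanding the characteristic polynomial of the displayed matrix gives
  det(λ I - A) = p(λ) = λ^4 + (2)λ^3 + (-21)λ^2 + (18)λ + (0).
Solving p(λ) = 0 yields eigenvalues ≈ -6, 0, 1, 3. (A is shown rounded to 4 decimals, so these recover the underlying integer eigenvalues to within that precision.)
Verification: the trace of A = -2 equals the sum of eigenvalues -2, and det(A) ≈ 0.0008 matches the eigenvalue product 0.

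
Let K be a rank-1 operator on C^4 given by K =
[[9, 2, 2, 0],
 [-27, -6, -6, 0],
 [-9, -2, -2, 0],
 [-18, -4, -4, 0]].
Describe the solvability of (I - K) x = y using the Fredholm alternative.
(I - K) is singular (det(I - K) = 0, i.e. 1 ∈ sigma(K)). (I - K) x = y is solvable iff y ⊥ ker((I - K)^*) = span{(9, 2, 2, 0)}, i.e. iff 9y_1 + 2y_2 + 2y_3 = 0. When solvable, the solutions are x = y + c·(1, -3, -1, -2), c arbitrary (ker(I - K) = span{(1, -3, -1, -2)}, dimension 1).

K has rank 1, so it is an outer product K = u v^T: every row of K is a multiple of one row vector. Reading off the entries, u = (1, -3, -1, -2) and v = (9, 2, 2, 0) (row i of K equals u_i·v^T). A rank-one matrix u v^T satisfies K u = u (v·u) and kills the (3)-dimensional subspace v^⊥, so its characteristic polynomial is lambda^3 (lambda - v·u) with v·u = tr K = 1. Hence the eigenvalues of I - K are 1 (multiplicity 3) and 1 - (1) = 0, so det(I - K) = 0. (Direct check: I - K =
[[-8, -2, -2, 0],
 [27, 7, 6, 0],
 [9, 2, 3, 0],
 [18, 4, 4, 1]]
has determinant 0.) So 1 is an eigenvalue of K and (I - K) is not invertible. The finite-dimensional Fredholm alternative says: either (I - K) is invertible, or ker(I - K) ≠ {0} and then range(I - K) = ker((I - K)^*)^⊥, with dim ker(I - K) = dim ker((I - K)^*). We are in the second case, so we need both kernels. Kernel of I - K: (I - K) u = u - u (v·u) = u - u = 0, so ker(I - K) = span{u} = span{(1, -3, -1, -2)} (it is exactly 1-dimensional because rank(I - K) = 3). Kernel of the adjoint: K is real, so (I - K)^* = I - K^T = I - v u^T, and (I - v u^T) v = v - v (u·v) = 0; hence ker((I - K)^*) = span{v} = span{(9, 2, 2, 0)}. Therefore (I - K) x = y is solvable iff <y, v> = 0, i.e. iff 9y_1 + 2y_2 + 2y_3 = 0. When this holds, K y = u (v·y) = 0, so (I - K) y = y and x = y is a particular solution; the full solution set is the line x = y + c·u = y + c·(1, -3, -1, -2), c ∈ C.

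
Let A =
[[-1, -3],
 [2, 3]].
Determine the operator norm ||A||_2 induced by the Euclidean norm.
||A||_2 = sqrt((23 + sqrt(493))/2) ≈ 4.7541 (= sqrt(largest eigenvalue of A^T A))

||A||_2 = sigma_max(A) = sqrt(lambda_max(A^T A)). Form the symmetric matrix M = A^T A =
[[5, 9],
 [9, 18]].
Its characteristic polynomial (trace, determinant of M give the coefficients) is
  p(λ) = det(λ I - M) = λ^2 - 23λ + 9.
For λ^2 - 23λ + 9 the discriminant is 493. It is nonnegative but not a perfect square, so the roots are real and irrational: λ = (23 ± sqrt(493))/2 ≈ 22.6018, 0.3982.
So the eigenvalues of A^T A are ≈ 0.3982, 22.6018 (all ≥ 0, as they must be for A^T A). The largest is λ_max = (23 + sqrt(493))/2 ≈ 22.6018, hence ||A||_2 = sqrt(λ_max) = sqrt((23 + sqrt(493))/2) ≈ 4.7541.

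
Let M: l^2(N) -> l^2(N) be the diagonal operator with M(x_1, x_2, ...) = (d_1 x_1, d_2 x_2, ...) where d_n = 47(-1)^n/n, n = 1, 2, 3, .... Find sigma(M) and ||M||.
sigma(M) = {47(-1)^n/n : n ≥ 1} ∪ {0}; ||M|| = 47

A bounded diagonal operator on l^2 with diagonal entries d_n has spectrum equal to the closure of {d_n : n ≥ 1}: every d_n is an eigenvalue (with eigenvector e_n), so {d_n} ⊂ sigma(M); the spectrum is closed, so its closure is too; and for lambda not in the closure, (M - lambda I) has bounded inverse (the diagonal entries 1/(d_n - lambda) are bounded). For our sequence d_n = 47(-1)^n/n, n = 1, 2, 3, ...:
  - {d_n} = {47(-1)^n/n : n ≥ 1}; the only limit point is 0
  - closure = {47(-1)^n/n : n ≥ 1} ∪ {0}
For the norm: a diagonal operator has ||M|| = sup_n |d_n|. Here |d_n| = 47/n is decreasing, so sup_n |d_n| = |d_1| = 47. So ||M|| = 47.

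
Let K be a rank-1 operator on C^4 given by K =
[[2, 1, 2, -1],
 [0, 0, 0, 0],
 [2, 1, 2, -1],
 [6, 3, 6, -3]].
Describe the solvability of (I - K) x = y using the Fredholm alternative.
(I - K) is singular (det(I - K) = 0, i.e. 1 ∈ sigma(K)). (I - K) x = y is solvable iff y ⊥ ker((I - K)^*) = span{(2, 1, 2, -1)}, i.e. iff 2y_1 + y_2 + 2y_3 - y_4 = 0. When solvable, the solutions are x = y + c·(1, 0, 1, 3), c arbitrary (ker(I - K) = span{(1, 0, 1, 3)}, dimension 1).

K has rank 1, so it is an outer product K = u v^T: every row of K is a multiple of one row vector. Reading off the entries, u = (1, 0, 1, 3) and v = (2, 1, 2, -1) (row i of K equals u_i·v^T). A rank-one matrix u v^T satisfies K u = u (v·u) and kills the (3)-dimensional subspace v^⊥, so its characteristic polynomial is lambda^3 (lambda - v·u) with v·u = tr K = 1. Hence the eigenvalues of I - K are 1 (multiplicity 3) and 1 - (1) = 0, so det(I - K) = 0. (Direct check: I - K =
[[-1, -1, -2, 1],
 [0, 1, 0, 0],
 [-2, -1, -1, 1],
 [-6, -3, -6, 4]]
has determinant 0.) So 1 is an eigenvalue of K and (I - K) is not invertible. The finite-dimensional Fredholm alternative says: either (I - K) is invertible, or ker(I - K) ≠ {0} and then range(I - K) = ker((I - K)^*)^⊥, with dim ker(I - K) = dim ker((I - K)^*). We are in the second case, so we need both kernels. Kernel of I - K: (I - K) u = u - u (v·u) = u - u = 0, so ker(I - K) = span{u} = span{(1, 0, 1, 3)} (it is exactly 1-dimensional because rank(I - K) = 3). Kernel of the adjoint: K is real, so (I - K)^* = I - K^T = I - v u^T, and (I - v u^T) v = v - v (u·v) = 0; hence ker((I - K)^*) = span{v} = span{(2, 1, 2, -1)}. Therefore (I - K) x = y is solvable iff <y, v> = 0, i.e. iff 2y_1 + y_2 + 2y_3 - y_4 = 0. When this holds, K y = u (v·y) = 0, so (I - K) y = y and x = y is a particular solution; the full solution set is the line x = y + c·u = y + c·(1, 0, 1, 3), c ∈ C.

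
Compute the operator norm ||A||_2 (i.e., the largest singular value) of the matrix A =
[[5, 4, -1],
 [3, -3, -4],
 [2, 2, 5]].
||A||_2 ≈ 7.4447 (= sqrt(largest eigenvalue of A^T A))

||A||_2 = sigma_max(A) = sqrt(lambda_max(A^T A)). Form the symmetric matrix M = A^T A =
[[38, 15, -7],
 [15, 29, 18],
 [-7, 18, 42]].
Its characteristic polynomial (trace, sum of principal 2x2 minors, determinant of M give the coefficients) is
  p(λ) = det(λ I - M) = λ^3 - 109λ^2 + 3318λ - 19321.
No integer candidate from the rational root theorem (±divisors of 19321) is a root, so the roots are irrational. The cubic discriminant is Δ = 300246209 > 0, so there are three distinct real roots. p(7) = -1093 and p(8) = 759 have opposite signs, so a root lies in (7, 8); Newton's method refines it to λ ≈ 7.5788. p(45) = 389 and p(46) = -1 have opposite signs, so a root lies in (45, 46); Newton's method refines it to λ ≈ 45.9972. p(55) = -181 and p(56) = 279 have opposite signs, so a root lies in (55, 56); Newton's method refines it to λ ≈ 55.424. Check (Vieta): the three roots sum to 109, matching tr M = 109.
So the eigenvalues of A^T A are ≈ 7.5788, 45.9972, 55.424 (all ≥ 0, as they must be for A^T A). The largest is λ_max ≈ 55.424, hence ||A||_2 = sqrt(λ_max) ≈ 7.4447.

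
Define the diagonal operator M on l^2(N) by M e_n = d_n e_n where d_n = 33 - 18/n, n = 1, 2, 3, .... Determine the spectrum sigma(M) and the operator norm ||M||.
sigma(M) = {33 - 18/n : n ≥ 1} ∪ {33}; ||M|| = 33

A bounded diagonal operator on l^2 with diagonal entries d_n has spectrum equal to the closure of {d_n : n ≥ 1}: every d_n is an eigenvalue (with eigenvector e_n), so {d_n} ⊂ sigma(M); the spectrum is closed, so its closure is too; and for lambda not in the closure, (M - lambda I) has bounded inverse (the diagonal entries 1/(d_n - lambda) are bounded). For our sequence d_n = 33 - 18/n, n = 1, 2, 3, ...:
  - {d_n} = {33 - 18/n : n ≥ 1}; the only limit point is 33
  - closure = {33 - 18/n : n ≥ 1} ∪ {33}
For the norm: a diagonal operator has ||M|| = sup_n |d_n|. Here d_n = 33 - 18/n increases monotonically from d_1 = 15 toward 33, with all terms in [15, 33); so sup_n |d_n| = 33 (the supremum is the limit, not attained). So ||M|| = 33.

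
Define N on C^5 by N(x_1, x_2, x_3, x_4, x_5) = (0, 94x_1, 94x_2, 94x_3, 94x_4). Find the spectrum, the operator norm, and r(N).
sigma(N) = {0}; ||N|| = 94; r(N) = 0. (N is nilpotent with N^5 = 0.)

On C^5, N is a strictly lower-triangular matrix with 94 on the subdiagonal and zeros elsewhere, so its characteristic polynomial is lambda^5 and every eigenvalue is 0: sigma(N) = {0}. For the operator norm, N e_i = 94e_{i+1} for i = 1, ..., 4 and N e_5 = 0, so the singular values of N are 94 (with multiplicity 4) and 0; hence ||N|| = 94. The spectral radius r(N) = max|lambda| = 0. Note ||N|| > r(N) — characteristic of non-normal nilpotent operators. Indeed N^5 = 0.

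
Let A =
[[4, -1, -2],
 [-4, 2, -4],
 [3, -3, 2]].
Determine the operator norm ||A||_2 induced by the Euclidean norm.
||A||_2 ≈ 7.8267 (= sqrt(largest eigenvalue of A^T A))

||A||_2 = sigma_max(A) = sqrt(lambda_max(A^T A)). Form the symmetric matrix M = A^T A =
[[41, -21, 14],
 [-21, 14, -12],
 [14, -12, 24]].
Its characteristic polynomial (trace, sum of principal 2x2 minors, determinant of M give the coefficients) is
  p(λ) = det(λ I - M) = λ^3 - 79λ^2 + 1113λ - 1600.
No integer candidate from the rational root theorem (±divisors of 1600) is a root, so the roots are irrational. The cubic discriminant is Δ = 1523885741 > 0, so there are three distinct real roots. p(1) = -565 and p(2) = 318 have opposite signs, so a root lies in (1, 2); Newton's method refines it to λ ≈ 1.62. p(16) = 80 and p(17) = -597 have opposite signs, so a root lies in (16, 17); Newton's method refines it to λ ≈ 16.1229. p(61) = -685 and p(62) = 2058 have opposite signs, so a root lies in (61, 62); Newton's method refines it to λ ≈ 61.2571. Check (Vieta): the three roots sum to 79, matching tr M = 79.
So the eigenvalues of A^T A are ≈ 1.62, 16.1229, 61.2571 (all ≥ 0, as they must be for A^T A). The largest is λ_max ≈ 61.2571, hence ||A||_2 = sqrt(λ_max) ≈ 7.8267.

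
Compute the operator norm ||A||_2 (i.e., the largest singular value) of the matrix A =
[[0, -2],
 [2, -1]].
||A||_2 = sqrt((9 + sqrt(17))/2) ≈ 2.5616 (= sqrt(largest eigenvalue of A^T A))

||A||_2 = sigma_max(A) = sqrt(lambda_max(A^T A)). Form the symmetric matrix M = A^T A =
[[4, -2],
 [-2, 5]].
Its characteristic polynomial (trace, determinant of M give the coefficients) is
  p(λ) = det(λ I - M) = λ^2 - 9λ + 16.
For λ^2 - 9λ + 16 the discriminant is 17. It is nonnegative but not a perfect square, so the roots are real and irrational: λ = (9 ± sqrt(17))/2 ≈ 6.5616, 2.4384.
So the eigenvalues of A^T A are ≈ 2.4384, 6.5616 (all ≥ 0, as they must be for A^T A). The largest is λ_max = (9 + sqrt(17))/2 ≈ 6.5616, hence ||A||_2 = sqrt(λ_max) = sqrt((9 + sqrt(17))/2) ≈ 2.5616.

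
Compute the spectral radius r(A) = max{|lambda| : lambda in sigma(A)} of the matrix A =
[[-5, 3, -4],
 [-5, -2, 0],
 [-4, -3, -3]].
r(A) ≈ 7.8498

The eigenvalues of A are the roots of its characteristic polynomial. With M = A (coefficients from the trace, the sum of principal 2x2 minors, and det A):
  p(λ) = det(λ I - M) = λ^3 + 10λ^2 + 30λ + 103.
No integer candidate from the rational root theorem (±divisors of 103) is a root, so the roots are irrational. The cubic discriminant is Δ = -160243 < 0, so there is one real root and a complex-conjugate pair. p(-8) = -9 and p(-7) = 40 have opposite signs, so a root lies in (-8, -7); Newton's method refines it to λ ≈ -7.8498. Dividing out (λ - (-7.8498)) leaves approximately λ^2 + 2.1502λ + 13.1214. For λ^2 + 2.1502λ + 13.1214 the discriminant is -47.8621. It is negative, so the remaining roots are the complex-conjugate pair λ ≈ -1.0751 ± 3.4591i. Their product equals the constant term, so |λ|^2 ≈ 13.1214 and |λ| ≈ 3.6223.
Thus the eigenvalues (to 4 decimals) are -7.8498 (modulus 7.8498); -1.0751 ± 3.4591i (modulus 3.6223). The spectral radius is the largest modulus: r(A) ≈ 7.8498. (Cross-check: r(A) ≤ ||A||_2 ≈ 9.1577; equality holds whenever A is normal, though it can also hold for some non-normal A.)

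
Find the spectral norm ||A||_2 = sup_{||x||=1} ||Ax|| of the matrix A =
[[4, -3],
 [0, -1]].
||A||_2 = sqrt((26 + sqrt(612))/2) ≈ 5.0368 (= sqrt(largest eigenvalue of A^T A))

||A||_2 = sigma_max(A) = sqrt(lambda_max(A^T A)). Form the symmetric matrix M = A^T A =
[[16, -12],
 [-12, 10]].
Its characteristic polynomial (trace, determinant of M give the coefficients) is
  p(λ) = det(λ I - M) = λ^2 - 26λ + 16.
For λ^2 - 26λ + 16 the discriminant is 612. It is nonnegative but not a perfect square, so the roots are real and irrational: λ = (26 ± sqrt(612))/2 ≈ 25.3693, 0.6307.
So the eigenvalues of A^T A are ≈ 0.6307, 25.3693 (all ≥ 0, as they must be for A^T A). The largest is λ_max = (26 + sqrt(612))/2 ≈ 25.3693, hence ||A||_2 = sqrt(λ_max) = sqrt((26 + sqrt(612))/2) ≈ 5.0368.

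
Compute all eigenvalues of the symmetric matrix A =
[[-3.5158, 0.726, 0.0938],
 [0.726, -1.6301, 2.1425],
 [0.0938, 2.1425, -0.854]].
sigma(A) ≈ {-4, -3, 1}

A is real symmetric, so its spectrum consists of real eigenvalues. Expanding the characteristic polynomial of the displayed matrix gives
  det(λ I - A) = p(λ) = λ^3 + (6)λ^2 + (5)λ + (-12).
Solving p(λ) = 0 yields eigenvalues ≈ -4, -3, 1. (A is shown rounded to 4 decimals, so these recover the underlying integer eigenvalues to within that precision.)
Verification: the trace of A = -6 equals the sum of eigenvalues -6, and det(A) ≈ 12.0005 matches the eigenvalue product 12.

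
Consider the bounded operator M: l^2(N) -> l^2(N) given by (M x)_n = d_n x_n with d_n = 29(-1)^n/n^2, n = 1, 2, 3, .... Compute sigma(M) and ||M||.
sigma(M) = {29(-1)^n/n^2 : n ≥ 1} ∪ {0}; ||M|| = 29

A bounded diagonal operator on l^2 with diagonal entries d_n has spectrum equal to the closure of {d_n : n ≥ 1}: every d_n is an eigenvalue (with eigenvector e_n), so {d_n} ⊂ sigma(M); the spectrum is closed, so its closure is too; and for lambda not in the closure, (M - lambda I) has bounded inverse (the diagonal entries 1/(d_n - lambda) are bounded). For our sequence d_n = 29(-1)^n/n^2, n = 1, 2, 3, ...:
  - {d_n} = {29(-1)^n/n^2 : n ≥ 1}; the only limit point is 0
  - closure = {29(-1)^n/n^2 : n ≥ 1} ∪ {0}
For the norm: a diagonal operator has ||M|| = sup_n |d_n|. Here |d_n| = 29/n^2 is decreasing, so sup_n |d_n| = |d_1| = 29. So ||M|| = 29.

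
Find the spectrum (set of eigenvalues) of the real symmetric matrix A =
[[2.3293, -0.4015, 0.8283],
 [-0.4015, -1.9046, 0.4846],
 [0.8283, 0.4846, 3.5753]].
sigma(A) ≈ {-2, 2, 4}

A is real symmetric, so its spectrum consists of real eigenvalues. Expanding the characteristic polynomial of the displayed matrix gives
  det(λ I - A) = p(λ) = λ^3 + (-4)λ^2 + (-4)λ + (16).
Solving p(λ) = 0 yields eigenvalues ≈ -2, 2, 4. (A is shown rounded to 4 decimals, so these recover the underlying integer eigenvalues to within that precision.)
Verification: the trace of A = 4 equals the sum of eigenvalues 4, and det(A) ≈ -16.0004 matches the eigenvalue product -16.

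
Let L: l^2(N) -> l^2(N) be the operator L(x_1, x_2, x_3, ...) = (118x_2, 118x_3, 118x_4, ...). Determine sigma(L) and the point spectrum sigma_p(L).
sigma(L) = closed disk {z in C : |z| ≤ 118}; sigma_p(L) = open disk {z in C : |z| < 118}

Note L = 118·V where V is the unit left shift (V x)_k = x_{k+1}; so sigma(L) = 118·sigma(V) and ||L|| = 118||V||. ||L x||^2 = 13924sum_{k≥2} |x_k|^2 ≤ 13924||x||^2, with equality on {x : x_1 = 0}, so ||L|| = 118. For any lambda with |lambda| < 118, set r = lambda/118 (|r| < 1); the vector x = (1, r, r^2, ...) is in l^2 and satisfies L x = 118(r, r^2, ...) = lambda x, so lambda is an eigenvalue. On the boundary |lambda| = 118 the geometric series diverges, so no l^2 eigenvector exists, but these lambda lie in the approximate point spectrum. Hence sigma(L) is the closed disk of radius 118 and sigma_p(L) is the open disk.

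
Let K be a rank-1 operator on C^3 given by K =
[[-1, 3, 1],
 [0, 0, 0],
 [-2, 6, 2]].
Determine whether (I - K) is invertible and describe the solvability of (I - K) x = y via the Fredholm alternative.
(I - K) is singular (det(I - K) = 0, i.e. 1 ∈ sigma(K)). (I - K) x = y is solvable iff y ⊥ ker((I - K)^*) = span{(-1, 3, 1)}, i.e. iff -y_1 + 3y_2 + y_3 = 0. When solvable, the solutions are x = y + c·(1, 0, 2), c arbitrary (ker(I - K) = span{(1, 0, 2)}, dimension 1).

K has rank 1, so it is an outer product K = u v^T: every row of K is a multiple of one row vector. Reading off the entries, u = (1, 0, 2) and v = (-1, 3, 1) (row i of K equals u_i·v^T). A rank-one matrix u v^T satisfies K u = u (v·u) and kills the (2)-dimensional subspace v^⊥, so its characteristic polynomial is lambda^2 (lambda - v·u) with v·u = tr K = 1. Hence the eigenvalues of I - K are 1 (multiplicity 2) and 1 - (1) = 0, so det(I - K) = 0. (Direct check: I - K =
[[2, -3, -1],
 [0, 1, 0],
 [2, -6, -1]]
has determinant 0.) So 1 is an eigenvalue of K and (I - K) is not invertible. The finite-dimensional Fredholm alternative says: either (I - K) is invertible, or ker(I - K) ≠ {0} and then range(I - K) = ker((I - K)^*)^⊥, with dim ker(I - K) = dim ker((I - K)^*). We are in the second case, so we need both kernels. Kernel of I - K: (I - K) u = u - u (v·u) = u - u = 0, so ker(I - K) = span{u} = span{(1, 0, 2)} (it is exactly 1-dimensional because rank(I - K) = 2). Kernel of the adjoint: K is real, so (I - K)^* = I - K^T = I - v u^T, and (I - v u^T) v = v - v (u·v) = 0; hence ker((I - K)^*) = span{v} = span{(-1, 3, 1)}. Therefore (I - K) x = y is solvable iff <y, v> = 0, i.e. iff -y_1 + 3y_2 + y_3 = 0. When this holds, K y = u (v·y) = 0, so (I - K) y = y and x = y is a particular solution; the full solution set is the line x = y + c·u = y + c·(1, 0, 2), c ∈ C.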